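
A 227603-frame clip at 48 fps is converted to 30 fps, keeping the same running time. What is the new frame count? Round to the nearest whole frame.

Frames at target rate = 227603 × (30) / (48) = 1138015/8 ≈ 142251.875.
Nearest whole frame: 142252.

142252 frames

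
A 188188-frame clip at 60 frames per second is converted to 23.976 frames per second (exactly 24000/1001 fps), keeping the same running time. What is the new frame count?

75200 frames

Target frames = source frames × (target rate / source rate) = 188188 × (24000/1001)/(60) = 188188 × 400/1001 = 75200.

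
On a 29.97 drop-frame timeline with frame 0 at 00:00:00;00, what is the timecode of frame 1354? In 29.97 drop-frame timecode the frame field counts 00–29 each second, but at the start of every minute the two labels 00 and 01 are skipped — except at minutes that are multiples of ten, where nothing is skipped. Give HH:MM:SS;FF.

00:00:45;04

Each 10-minute DF block holds 10 × 60 × 30 − 9 × 2 = 17982 frames. 1354 ÷ 17982 → 0 full blocks, remainder 1354.
Within the partial block the first minute is 1800 frames and each further minute 1798, so 0 further minute boundaries passed. Total skipped labels = 18 × 0 + 2 × 0 = 0.
Non-drop label index = 1354 + 0 = 1354; at 30 labels/s that is 00:00:45:04, i.e. DF 00:00:45;04.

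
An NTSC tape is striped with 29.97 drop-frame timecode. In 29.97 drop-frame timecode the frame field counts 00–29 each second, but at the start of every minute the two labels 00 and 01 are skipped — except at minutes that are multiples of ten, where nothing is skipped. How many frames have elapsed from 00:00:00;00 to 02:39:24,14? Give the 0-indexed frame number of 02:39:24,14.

Complete 10-minute blocks: 15, each 17982 frames → 269730.
Remaining 9 whole minutes in the current block: 1800 + 8 × 1798 = 16184 frames.
Within the current minute: 24 × 30 + 14 − 2 = 732 (labels ;00/;01 skipped at this minute). Total = 269730 + 16184 + 732 = 286646.

286646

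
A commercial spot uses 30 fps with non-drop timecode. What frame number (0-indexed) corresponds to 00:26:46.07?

Total seconds to the label: (0 × 3600 + 26 × 60 + 46) = 1606.
Frame index = 1606 × 30 + 7 = 48187.

frame 48187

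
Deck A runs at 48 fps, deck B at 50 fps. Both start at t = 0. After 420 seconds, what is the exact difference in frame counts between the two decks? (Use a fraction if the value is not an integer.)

840 frames

A emits 48 × 420 = 20160 frames; B emits 50 × 420 = 21000.
Difference = 840 frames; B is ahead of A.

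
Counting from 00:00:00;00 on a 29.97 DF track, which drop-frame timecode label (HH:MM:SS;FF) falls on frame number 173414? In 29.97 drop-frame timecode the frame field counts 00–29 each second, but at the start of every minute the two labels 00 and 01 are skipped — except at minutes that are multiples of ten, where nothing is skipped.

01:36:26;08

Each 10-minute DF block holds 10 × 60 × 30 − 9 × 2 = 17982 frames. 173414 ÷ 17982 → 9 full blocks, remainder 11576.
Within the partial block the first minute is 1800 frames and each further minute 1798, so 6 further minute boundaries passed. Total skipped labels = 18 × 9 + 2 × 6 = 174.
Non-drop label index = 173414 + 174 = 173588; at 30 labels/s that is 01:36:26:08, i.e. DF 01:36:26;08.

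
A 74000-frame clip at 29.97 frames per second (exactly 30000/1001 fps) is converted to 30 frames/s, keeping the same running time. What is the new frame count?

74074 frames

Target frames = source frames × (target rate / source rate) = 74000 × (30)/(30000/1001) = 74000 × 1001/1000 = 74074.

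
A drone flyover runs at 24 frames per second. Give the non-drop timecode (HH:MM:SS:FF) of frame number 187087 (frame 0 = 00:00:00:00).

187087 ÷ 24 = 7795 full seconds, remainder 7 frames.
7795 s = 2 h 9 min 55 s.
Timecode: 02:09:55:07.

02:09:55:07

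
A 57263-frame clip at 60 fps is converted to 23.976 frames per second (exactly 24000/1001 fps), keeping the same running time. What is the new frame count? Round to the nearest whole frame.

Frames at target rate = 57263 × (24000/1001) / (60) = 22905200/1001 ≈ 22882.318.
Nearest whole frame: 22882.

22882 frames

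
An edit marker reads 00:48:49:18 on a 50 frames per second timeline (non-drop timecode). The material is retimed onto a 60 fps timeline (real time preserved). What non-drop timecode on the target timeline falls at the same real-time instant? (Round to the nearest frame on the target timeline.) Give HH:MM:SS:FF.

00:48:49:22

Source frame index: (0×3600 + 48×60 + 49) × 50 + 18 = 146468.
Real time: 146468 / (50) = 73234/25 s.
Target frame: (73234/25) × (60) = 878808/5 ≈ 175761.600 → 175762.
At 60 labels/s: frame 175762 → 00:48:49:22.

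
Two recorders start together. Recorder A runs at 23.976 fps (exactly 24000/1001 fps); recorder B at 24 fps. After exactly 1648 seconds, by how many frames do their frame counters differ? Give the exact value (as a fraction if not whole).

39552/1001 frames

A emits 24000/1001 × 1648 = 39552000/1001 frames; B emits 24 × 1648 = 39552.
Difference = 39552/1001 frames (≈ 39.5125); B is ahead of A.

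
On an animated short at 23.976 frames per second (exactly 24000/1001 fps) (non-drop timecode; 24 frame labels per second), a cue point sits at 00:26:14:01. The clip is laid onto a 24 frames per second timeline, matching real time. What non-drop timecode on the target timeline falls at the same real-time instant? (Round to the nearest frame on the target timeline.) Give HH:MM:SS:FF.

00:26:15:15

Source frame index: (0×3600 + 26×60 + 14) × 24 + 1 = 37777.
Real time: 37777 / (24000/1001) = 37814777/24000 s.
Target frame: (37814777/24000) × (24) = 37814777/1000 ≈ 37814.777 → 37815.
At 24 labels/s: frame 37815 → 00:26:15:15.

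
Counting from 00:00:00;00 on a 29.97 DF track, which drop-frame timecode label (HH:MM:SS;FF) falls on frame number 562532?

Each 10-minute DF block holds 10 × 60 × 30 − 9 × 2 = 17982 frames. 562532 ÷ 17982 → 31 full blocks, remainder 5090.
Within the partial block the first minute is 1800 frames and each further minute 1798, so 2 further minute boundaries passed. Total skipped labels = 18 × 31 + 2 × 2 = 562.
Non-drop label index = 562532 + 562 = 563094; at 30 labels/s that is 05:12:49:24, i.e. DF 05:12:49;24.

05:12:49;24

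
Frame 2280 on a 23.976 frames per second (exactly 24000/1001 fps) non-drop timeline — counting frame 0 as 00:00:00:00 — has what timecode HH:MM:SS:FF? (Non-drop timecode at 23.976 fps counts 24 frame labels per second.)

00:01:35:00

2280 ÷ 24 = 95 full seconds, remainder 0 frames.
95 s = 0 h 1 min 35 s.
Timecode: 00:01:35:00.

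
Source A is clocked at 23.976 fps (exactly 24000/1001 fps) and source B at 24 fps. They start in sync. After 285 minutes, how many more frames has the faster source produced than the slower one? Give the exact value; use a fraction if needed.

410400/1001 frames

285 min = 17100 s.
A emits 24000/1001 × 17100 = 410400000/1001 frames; B emits 24 × 17100 = 410400.
Difference = 410400/1001 frames (≈ 409.9900); B is ahead of A.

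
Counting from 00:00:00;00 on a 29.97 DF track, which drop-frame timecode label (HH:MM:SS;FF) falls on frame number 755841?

Each 10-minute DF block holds 10 × 60 × 30 − 9 × 2 = 17982 frames. 755841 ÷ 17982 → 42 full blocks, remainder 597.
Within the partial block the first minute is 1800 frames and each further minute 1798, so 0 further minute boundaries passed. Total skipped labels = 18 × 42 + 2 × 0 = 756.
Non-drop label index = 755841 + 756 = 756597; at 30 labels/s that is 07:00:19:27, i.e. DF 07:00:19;27.

07:00:19;27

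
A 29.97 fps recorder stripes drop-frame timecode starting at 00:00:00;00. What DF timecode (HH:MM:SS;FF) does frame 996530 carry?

09:14:10;28

Each 10-minute DF block holds 10 × 60 × 30 − 9 × 2 = 17982 frames. 996530 ÷ 17982 → 55 full blocks, remainder 7520.
Within the partial block the first minute is 1800 frames and each further minute 1798, so 4 further minute boundaries passed. Total skipped labels = 18 × 55 + 2 × 4 = 998.
Non-drop label index = 996530 + 998 = 997528; at 30 labels/s that is 09:14:10:28, i.e. DF 09:14:10;28.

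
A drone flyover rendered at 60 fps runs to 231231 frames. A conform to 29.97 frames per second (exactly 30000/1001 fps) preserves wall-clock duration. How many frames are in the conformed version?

115500 frames

Target frames = source frames × (target rate / source rate) = 231231 × (30000/1001)/(60) = 231231 × 500/1001 = 115500.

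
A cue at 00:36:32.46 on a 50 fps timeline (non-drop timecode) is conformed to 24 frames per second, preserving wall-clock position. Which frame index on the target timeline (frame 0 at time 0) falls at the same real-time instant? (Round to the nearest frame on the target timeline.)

Source frame index: (0×3600 + 36×60 + 32) × 50 + 46 = 109646.
Real time: 109646 / (50) = 54823/25 s.
Target frame: (54823/25) × (24) = 1315752/25 ≈ 52630.080 → 52630.

frame 52630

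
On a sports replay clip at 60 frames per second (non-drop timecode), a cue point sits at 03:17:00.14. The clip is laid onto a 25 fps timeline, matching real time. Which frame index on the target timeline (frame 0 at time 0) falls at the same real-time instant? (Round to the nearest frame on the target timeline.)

Source frame index: (3×3600 + 17×60 + 0) × 60 + 14 = 709214.
Real time: 709214 / (60) = 354607/30 s.
Target frame: (354607/30) × (25) = 1773035/6 ≈ 295505.833 → 295506.

frame 295506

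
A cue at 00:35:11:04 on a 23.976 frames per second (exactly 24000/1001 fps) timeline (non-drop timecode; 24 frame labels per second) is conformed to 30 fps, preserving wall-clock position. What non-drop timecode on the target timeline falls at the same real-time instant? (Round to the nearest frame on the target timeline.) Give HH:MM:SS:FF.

00:35:13:08

Source frame index: (0×3600 + 35×60 + 11) × 24 + 4 = 50668.
Real time: 50668 / (24000/1001) = 12679667/6000 s.
Target frame: (12679667/6000) × (30) = 12679667/200 ≈ 63398.335 → 63398.
At 30 labels/s: frame 63398 → 00:35:13:08.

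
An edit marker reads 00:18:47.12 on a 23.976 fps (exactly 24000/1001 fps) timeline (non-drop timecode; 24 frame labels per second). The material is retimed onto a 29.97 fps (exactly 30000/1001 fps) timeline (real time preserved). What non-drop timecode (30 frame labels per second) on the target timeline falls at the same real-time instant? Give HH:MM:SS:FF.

00:18:47:15

Source frame index: (0×3600 + 18×60 + 47) × 24 + 12 = 27060.
Real time: 27060 / (24000/1001) = 451451/400 s.
Target frame: (451451/400) × (30000/1001) = 33825.
At 30 labels/s: frame 33825 → 00:18:47:15.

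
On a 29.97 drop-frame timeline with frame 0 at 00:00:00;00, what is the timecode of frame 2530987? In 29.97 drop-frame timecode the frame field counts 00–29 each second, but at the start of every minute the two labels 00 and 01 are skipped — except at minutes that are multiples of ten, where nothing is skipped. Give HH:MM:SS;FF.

23:27:30;21

Each 10-minute DF block holds 10 × 60 × 30 − 9 × 2 = 17982 frames. 2530987 ÷ 17982 → 140 full blocks, remainder 13507.
Within the partial block the first minute is 1800 frames and each further minute 1798, so 7 further minute boundaries passed. Total skipped labels = 18 × 140 + 2 × 7 = 2534.
Non-drop label index = 2530987 + 2534 = 2533521; at 30 labels/s that is 23:27:30:21, i.e. DF 23:27:30;21.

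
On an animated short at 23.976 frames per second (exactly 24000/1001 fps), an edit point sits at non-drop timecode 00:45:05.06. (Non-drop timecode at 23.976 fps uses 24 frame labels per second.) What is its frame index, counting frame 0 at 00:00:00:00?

Total seconds to the label: (0 × 3600 + 45 × 60 + 5) = 2705.
Frame index = 2705 × 24 + 6 = 64926.

64926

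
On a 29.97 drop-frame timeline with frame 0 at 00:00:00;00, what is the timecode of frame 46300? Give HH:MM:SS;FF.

Each 10-minute DF block holds 10 × 60 × 30 − 9 × 2 = 17982 frames. 46300 ÷ 17982 → 2 full blocks, remainder 10336.
Within the partial block the first minute is 1800 frames and each further minute 1798, so 5 further minute boundaries passed. Total skipped labels = 18 × 2 + 2 × 5 = 46.
Non-drop label index = 46300 + 46 = 46346; at 30 labels/s that is 00:25:44:26, i.e. DF 00:25:44;26.

00:25:44;26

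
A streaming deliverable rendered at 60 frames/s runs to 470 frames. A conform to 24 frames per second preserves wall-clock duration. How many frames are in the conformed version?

188 frames

Target frames = source frames × (target rate / source rate) = 470 × (24)/(60) = 470 × 2/5 = 188.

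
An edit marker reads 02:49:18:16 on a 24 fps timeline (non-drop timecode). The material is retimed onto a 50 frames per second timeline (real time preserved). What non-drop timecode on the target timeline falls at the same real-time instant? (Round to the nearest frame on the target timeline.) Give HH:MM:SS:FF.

02:49:18:33

Source frame index: (2×3600 + 49×60 + 18) × 24 + 16 = 243808.
Real time: 243808 / (24) = 30476/3 s.
Target frame: (30476/3) × (50) = 1523800/3 ≈ 507933.333 → 507933.
At 50 labels/s: frame 507933 → 02:49:18:33.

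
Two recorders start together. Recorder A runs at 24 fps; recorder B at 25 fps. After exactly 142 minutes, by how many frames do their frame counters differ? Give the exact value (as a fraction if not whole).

142 min = 8520 s.
A emits 24 × 8520 = 204480 frames; B emits 25 × 8520 = 213000.
Difference = 8520 frames; B is ahead of A.

8520 frames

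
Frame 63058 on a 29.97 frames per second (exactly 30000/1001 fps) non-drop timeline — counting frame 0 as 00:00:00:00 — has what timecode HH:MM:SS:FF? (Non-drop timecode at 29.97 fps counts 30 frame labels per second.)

00:35:01:28

63058 ÷ 30 = 2101 full seconds, remainder 28 frames.
2101 s = 0 h 35 min 1 s.
Timecode: 00:35:01:28.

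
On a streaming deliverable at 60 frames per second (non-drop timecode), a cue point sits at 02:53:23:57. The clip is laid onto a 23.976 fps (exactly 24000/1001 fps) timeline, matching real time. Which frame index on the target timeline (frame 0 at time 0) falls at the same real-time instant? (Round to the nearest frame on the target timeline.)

frame 249445

Source frame index: (2×3600 + 53×60 + 23) × 60 + 57 = 624237.
Real time: 624237 / (60) = 208079/20 s.
Target frame: (208079/20) × (24000/1001) = 249694800/1001 ≈ 249445.355 → 249445.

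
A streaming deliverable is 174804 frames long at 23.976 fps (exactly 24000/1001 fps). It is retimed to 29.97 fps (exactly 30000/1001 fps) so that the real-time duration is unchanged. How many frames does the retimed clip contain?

218505 frames

Target frames = source frames × (target rate / source rate) = 174804 × (30000/1001)/(24000/1001) = 174804 × 5/4 = 218505.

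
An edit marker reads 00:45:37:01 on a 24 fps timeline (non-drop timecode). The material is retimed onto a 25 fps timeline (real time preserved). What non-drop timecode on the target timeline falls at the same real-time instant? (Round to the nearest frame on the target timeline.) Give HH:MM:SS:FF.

00:45:37:01

Source frame index: (0×3600 + 45×60 + 37) × 24 + 1 = 65689.
Real time: 65689 / (24) = 65689/24 s.
Target frame: (65689/24) × (25) = 1642225/24 ≈ 68426.042 → 68426.
At 25 labels/s: frame 68426 → 00:45:37:01.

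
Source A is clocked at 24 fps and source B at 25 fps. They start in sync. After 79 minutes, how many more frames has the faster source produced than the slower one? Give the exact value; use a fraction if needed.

4740 frames

79 min = 4740 s.
A emits 24 × 4740 = 113760 frames; B emits 25 × 4740 = 118500.
Difference = 4740 frames; B is ahead of A.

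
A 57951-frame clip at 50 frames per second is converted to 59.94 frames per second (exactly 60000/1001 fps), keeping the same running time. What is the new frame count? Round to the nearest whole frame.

69472 frames

Frames at target rate = 57951 × (60000/1001) / (50) = 69541200/1001 ≈ 69471.728.
Nearest whole frame: 69472.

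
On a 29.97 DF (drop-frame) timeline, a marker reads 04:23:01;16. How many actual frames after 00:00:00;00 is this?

Complete 10-minute blocks: 26, each 17982 frames → 467532.
Remaining 3 whole minutes in the current block: 1800 + 2 × 1798 = 5396 frames.
Within the current minute: 1 × 30 + 16 − 2 = 44 (labels ;00/;01 skipped at this minute). Total = 467532 + 5396 + 44 = 472972.

472972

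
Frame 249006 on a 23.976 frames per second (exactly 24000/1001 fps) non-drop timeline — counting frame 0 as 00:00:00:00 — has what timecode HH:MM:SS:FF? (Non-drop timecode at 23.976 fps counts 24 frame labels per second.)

249006 ÷ 24 = 10375 full seconds, remainder 6 frames.
10375 s = 2 h 52 min 55 s.
Timecode: 02:52:55:06.

02:52:55:06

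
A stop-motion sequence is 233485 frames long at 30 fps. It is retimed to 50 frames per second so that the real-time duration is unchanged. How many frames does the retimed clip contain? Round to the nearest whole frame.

Frames at target rate = 233485 × (50) / (30) = 1167425/3 ≈ 389141.667.
Nearest whole frame: 389142.

389142 frames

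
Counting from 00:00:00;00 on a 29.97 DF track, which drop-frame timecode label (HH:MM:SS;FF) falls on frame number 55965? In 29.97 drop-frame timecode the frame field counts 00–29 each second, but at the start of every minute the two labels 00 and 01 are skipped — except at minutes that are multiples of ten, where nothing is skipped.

00:31:07;11

Each 10-minute DF block holds 10 × 60 × 30 − 9 × 2 = 17982 frames. 55965 ÷ 17982 → 3 full blocks, remainder 2019.
Within the partial block the first minute is 1800 frames and each further minute 1798, so 1 further minute boundary passed. Total skipped labels = 18 × 3 + 2 × 1 = 56.
Non-drop label index = 55965 + 56 = 56021; at 30 labels/s that is 00:31:07:11, i.e. DF 00:31:07;11.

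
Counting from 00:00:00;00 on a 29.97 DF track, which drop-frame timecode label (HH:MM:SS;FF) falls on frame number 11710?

00:06:30;22

Each 10-minute DF block holds 10 × 60 × 30 − 9 × 2 = 17982 frames. 11710 ÷ 17982 → 0 full blocks, remainder 11710.
Within the partial block the first minute is 1800 frames and each further minute 1798, so 6 further minute boundaries passed. Total skipped labels = 18 × 0 + 2 × 6 = 12.
Non-drop label index = 11710 + 12 = 11722; at 30 labels/s that is 00:06:30:22, i.e. DF 00:06:30;22.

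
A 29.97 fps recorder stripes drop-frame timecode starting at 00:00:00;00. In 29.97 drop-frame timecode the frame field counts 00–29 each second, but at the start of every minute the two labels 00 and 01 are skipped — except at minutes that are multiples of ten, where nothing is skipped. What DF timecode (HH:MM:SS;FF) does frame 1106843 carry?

Ten DF minutes hold 17982 frames, so frame 1106843 lies in block 61 (frames 1096902–1114883) with 9941 frames into that block.
The block's first minute is 1800 frames and the rest 1798 each; 9941 frames reaches minute 5, so 61 × 18 + 5 × 2 = 1108 labels have been skipped so far.
Adding those back, label number 1106843 + 1108 = 1107951 at 30 labels/s is 36931 s + 21 f = 10 h 15 min 31 s frame 21, i.e. 10:15:31;21.

10:15:31;21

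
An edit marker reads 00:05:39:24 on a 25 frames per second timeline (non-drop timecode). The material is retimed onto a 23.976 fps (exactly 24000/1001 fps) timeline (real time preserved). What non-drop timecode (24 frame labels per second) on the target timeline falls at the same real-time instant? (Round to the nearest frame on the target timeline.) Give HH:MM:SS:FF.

00:05:39:15

Source frame index: (0×3600 + 5×60 + 39) × 25 + 24 = 8499.
Real time: 8499 / (25) = 8499/25 s.
Target frame: (8499/25) × (24000/1001) = 8159040/1001 ≈ 8150.889 → 8151.
At 24 labels/s: frame 8151 → 00:05:39:15.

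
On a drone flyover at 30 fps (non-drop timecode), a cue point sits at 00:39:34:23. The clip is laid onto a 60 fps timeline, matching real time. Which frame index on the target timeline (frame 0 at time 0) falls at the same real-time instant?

Source frame index: (0×3600 + 39×60 + 34) × 30 + 23 = 71243.
Real time: 71243 / (30) = 71243/30 s.
Target frame: (71243/30) × (60) = 142486.

frame 142486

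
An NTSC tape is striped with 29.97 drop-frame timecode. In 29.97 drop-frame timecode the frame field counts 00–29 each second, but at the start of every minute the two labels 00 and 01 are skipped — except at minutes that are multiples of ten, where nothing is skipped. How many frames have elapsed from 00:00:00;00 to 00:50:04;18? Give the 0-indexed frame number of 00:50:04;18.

90048

As if non-drop at 30 labels/s: (0 × 3600 + 50 × 60 + 4) × 30 + 18 = 90138.
Minute boundaries passed: 50; those not divisible by 10: 50 − 5 = 45; dropped labels = 2 × 45 = 90.
Actual frame index = 90138 − 90 = 90048.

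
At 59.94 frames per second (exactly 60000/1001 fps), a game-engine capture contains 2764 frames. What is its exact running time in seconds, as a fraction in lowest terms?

Running time = 2764 ÷ (60000/1001) = 2764 × 1001/60000 = 691691/15000 s.

691691/15000 seconds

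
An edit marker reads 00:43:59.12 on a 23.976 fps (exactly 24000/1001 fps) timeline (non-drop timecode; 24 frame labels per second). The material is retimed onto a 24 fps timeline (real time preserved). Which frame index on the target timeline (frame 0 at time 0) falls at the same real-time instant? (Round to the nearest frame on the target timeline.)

Source frame index: (0×3600 + 43×60 + 59) × 24 + 12 = 63348.
Real time: 63348 / (24000/1001) = 5284279/2000 s.
Target frame: (5284279/2000) × (24) = 15852837/250 ≈ 63411.348 → 63411.

frame 63411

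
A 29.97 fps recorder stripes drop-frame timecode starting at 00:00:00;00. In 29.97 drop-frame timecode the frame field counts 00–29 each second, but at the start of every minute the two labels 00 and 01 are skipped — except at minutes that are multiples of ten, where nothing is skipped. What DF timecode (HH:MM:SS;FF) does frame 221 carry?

Each 10-minute DF block holds 10 × 60 × 30 − 9 × 2 = 17982 frames. 221 ÷ 17982 → 0 full blocks, remainder 221.
Within the partial block the first minute is 1800 frames and each further minute 1798, so 0 further minute boundaries passed. Total skipped labels = 18 × 0 + 2 × 0 = 0.
Non-drop label index = 221 + 0 = 221; at 30 labels/s that is 00:00:07:11, i.e. DF 00:00:07;11.

00:00:07;11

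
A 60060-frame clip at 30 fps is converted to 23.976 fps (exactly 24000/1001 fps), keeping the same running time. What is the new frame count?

48000 frames

Target frames = source frames × (target rate / source rate) = 60060 × (24000/1001)/(30) = 60060 × 800/1001 = 48000.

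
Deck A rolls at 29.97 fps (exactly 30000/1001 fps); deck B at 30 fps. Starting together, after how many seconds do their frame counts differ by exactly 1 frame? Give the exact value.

1001/30 seconds

The gap grows by |30 − 30000/1001| = 30/1001 frames per second.
Time for a 1-frame gap: 1 ÷ (30/1001) = 1001/30 s.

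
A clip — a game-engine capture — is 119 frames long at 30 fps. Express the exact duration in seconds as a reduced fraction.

119/30 seconds

Running time = 119 ÷ (30) = 119 × 1/30 = 119/30 s.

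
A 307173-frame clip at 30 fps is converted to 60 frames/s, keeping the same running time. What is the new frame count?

614346 frames

Target frames = source frames × (target rate / source rate) = 307173 × (60)/(30) = 307173 × 2 = 614346.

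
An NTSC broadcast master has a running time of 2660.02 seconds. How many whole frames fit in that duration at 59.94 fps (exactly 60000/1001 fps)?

Frames = 2660.02 × 60000/1001 = 14509200/91 ≈ 159441.7582.
Complete frames: 159441.

159441 frames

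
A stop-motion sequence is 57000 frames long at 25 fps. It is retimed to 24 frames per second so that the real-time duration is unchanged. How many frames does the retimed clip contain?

54720 frames

Target frames = source frames × (target rate / source rate) = 57000 × (24)/(25) = 57000 × 24/25 = 54720.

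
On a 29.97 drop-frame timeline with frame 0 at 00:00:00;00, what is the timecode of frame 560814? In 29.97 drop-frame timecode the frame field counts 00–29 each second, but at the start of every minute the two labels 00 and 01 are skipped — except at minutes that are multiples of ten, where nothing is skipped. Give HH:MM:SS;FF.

05:11:52;14

Each 10-minute DF block holds 10 × 60 × 30 − 9 × 2 = 17982 frames. 560814 ÷ 17982 → 31 full blocks, remainder 3372.
Within the partial block the first minute is 1800 frames and each further minute 1798, so 1 further minute boundary passed. Total skipped labels = 18 × 31 + 2 × 1 = 560.
Non-drop label index = 560814 + 560 = 561374; at 30 labels/s that is 05:11:52:14, i.e. DF 05:11:52;14.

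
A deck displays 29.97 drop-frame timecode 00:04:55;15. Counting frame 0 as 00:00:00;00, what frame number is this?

As if non-drop at 30 labels/s: (0 × 3600 + 4 × 60 + 55) × 30 + 15 = 8865.
Minute boundaries passed: 4; those not divisible by 10: 4 − 0 = 4; dropped labels = 2 × 4 = 8.
Actual frame index = 8865 − 8 = 8857.

8857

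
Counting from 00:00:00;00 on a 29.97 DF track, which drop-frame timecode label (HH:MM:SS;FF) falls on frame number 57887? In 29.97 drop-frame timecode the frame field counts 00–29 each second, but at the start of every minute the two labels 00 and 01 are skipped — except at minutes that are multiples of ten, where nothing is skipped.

00:32:11;15

Ten DF minutes hold 17982 frames, so frame 57887 lies in block 3 (frames 53946–71927) with 3941 frames into that block.
The block's first minute is 1800 frames and the rest 1798 each; 3941 frames reaches minute 2, so 3 × 18 + 2 × 2 = 58 labels have been skipped so far.
Adding those back, label number 57887 + 58 = 57945 at 30 labels/s is 1931 s + 15 f = 0 h 32 min 11 s frame 15, i.e. 00:32:11;15.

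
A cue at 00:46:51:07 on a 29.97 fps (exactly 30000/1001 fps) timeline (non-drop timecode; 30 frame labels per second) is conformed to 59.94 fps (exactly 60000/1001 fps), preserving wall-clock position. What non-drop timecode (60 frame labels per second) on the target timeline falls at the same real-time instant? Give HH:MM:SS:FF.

00:46:51:14

Source frame index: (0×3600 + 46×60 + 51) × 30 + 7 = 84337.
Real time: 84337 / (30000/1001) = 84421337/30000 s.
Target frame: (84421337/30000) × (60000/1001) = 168674.
At 60 labels/s: frame 168674 → 00:46:51:14.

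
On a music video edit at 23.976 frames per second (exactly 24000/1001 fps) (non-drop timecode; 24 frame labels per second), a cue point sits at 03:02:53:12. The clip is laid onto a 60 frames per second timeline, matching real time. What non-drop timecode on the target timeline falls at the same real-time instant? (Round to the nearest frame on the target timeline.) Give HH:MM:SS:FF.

Source frame index: (3×3600 + 2×60 + 53) × 24 + 12 = 263364.
Real time: 263364 / (24000/1001) = 21968947/2000 s.
Target frame: (21968947/2000) × (60) = 65906841/100 ≈ 659068.410 → 659068.
At 60 labels/s: frame 659068 → 03:03:04:28.

03:03:04:28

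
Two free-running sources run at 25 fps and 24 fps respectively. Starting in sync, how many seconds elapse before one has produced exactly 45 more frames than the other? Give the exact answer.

45 seconds

The gap grows by |24 − 25| = 1 frame per second.
Time for a 45-frame gap: 45 ÷ (1) = 45 s.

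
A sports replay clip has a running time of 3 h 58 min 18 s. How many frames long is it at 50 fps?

3 h 58 min 18 s = 14298 s.
Frames = 14298 × 50 = 714900.

714900 frames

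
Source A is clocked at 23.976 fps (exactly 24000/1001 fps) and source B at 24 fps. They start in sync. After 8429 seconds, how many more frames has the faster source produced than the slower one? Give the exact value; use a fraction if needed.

A emits 24000/1001 × 8429 = 202296000/1001 frames; B emits 24 × 8429 = 202296.
Difference = 202296/1001 frames (≈ 202.0939); B is ahead of A.

202296/1001 frames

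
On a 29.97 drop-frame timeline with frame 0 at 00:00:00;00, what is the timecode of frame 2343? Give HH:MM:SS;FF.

00:01:18;05

Each 10-minute DF block holds 10 × 60 × 30 − 9 × 2 = 17982 frames. 2343 ÷ 17982 → 0 full blocks, remainder 2343.
Within the partial block the first minute is 1800 frames and each further minute 1798, so 1 further minute boundary passed. Total skipped labels = 18 × 0 + 2 × 1 = 2.
Non-drop label index = 2343 + 2 = 2345; at 30 labels/s that is 00:01:18:05, i.e. DF 00:01:18;05.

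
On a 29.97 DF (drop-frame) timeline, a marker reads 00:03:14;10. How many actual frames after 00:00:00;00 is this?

5824

As if non-drop at 30 labels/s: (0 × 3600 + 3 × 60 + 14) × 30 + 10 = 5830.
Minute boundaries passed: 3; those not divisible by 10: 3 − 0 = 3; dropped labels = 2 × 3 = 6.
Actual frame index = 5830 − 6 = 5824.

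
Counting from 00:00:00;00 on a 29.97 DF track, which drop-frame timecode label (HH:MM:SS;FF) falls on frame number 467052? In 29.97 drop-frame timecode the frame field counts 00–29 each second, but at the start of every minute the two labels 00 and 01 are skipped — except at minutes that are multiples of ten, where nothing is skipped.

Each 10-minute DF block holds 10 × 60 × 30 − 9 × 2 = 17982 frames. 467052 ÷ 17982 → 25 full blocks, remainder 17502.
Within the partial block the first minute is 1800 frames and each further minute 1798, so 9 further minute boundaries passed. Total skipped labels = 18 × 25 + 2 × 9 = 468.
Non-drop label index = 467052 + 468 = 467520; at 30 labels/s that is 04:19:44:00, i.e. DF 04:19:44;00.

04:19:44;00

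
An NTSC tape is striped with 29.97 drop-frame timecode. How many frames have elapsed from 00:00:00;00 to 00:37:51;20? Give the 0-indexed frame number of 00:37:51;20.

Complete 10-minute blocks: 3, each 17982 frames → 53946.
Remaining 7 whole minutes in the current block: 1800 + 6 × 1798 = 12588 frames.
Within the current minute: 51 × 30 + 20 − 2 = 1548 (labels ;00/;01 skipped at this minute). Total = 53946 + 12588 + 1548 = 68082.

68082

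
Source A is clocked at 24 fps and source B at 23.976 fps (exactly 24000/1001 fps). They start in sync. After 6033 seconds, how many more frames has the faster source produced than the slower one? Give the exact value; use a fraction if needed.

A emits 24 × 6033 = 144792 frames; B emits 24000/1001 × 6033 = 144792000/1001.
Difference = 144792/1001 frames (≈ 144.6474); B is behind A.

144792/1001 frames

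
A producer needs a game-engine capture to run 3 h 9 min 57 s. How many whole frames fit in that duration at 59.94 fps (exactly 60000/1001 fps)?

683136 frames

3 h 9 min 57 s = 11397 s.
Frames = 11397 × 60000/1001 = 683820000/1001 ≈ 683136.8631.
Complete frames: 683136.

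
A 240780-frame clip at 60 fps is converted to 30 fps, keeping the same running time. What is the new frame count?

120390 frames

Target frames = source frames × (target rate / source rate) = 240780 × (30)/(60) = 240780 × 1/2 = 120390.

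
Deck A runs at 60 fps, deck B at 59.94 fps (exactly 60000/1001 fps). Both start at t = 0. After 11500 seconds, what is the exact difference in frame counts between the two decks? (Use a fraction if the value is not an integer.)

690000/1001 frames

A emits 60 × 11500 = 690000 frames; B emits 60000/1001 × 11500 = 690000000/1001.
Difference = 690000/1001 frames (≈ 689.3107); B is behind A.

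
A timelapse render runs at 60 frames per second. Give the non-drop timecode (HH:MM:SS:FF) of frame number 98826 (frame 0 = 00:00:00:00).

00:27:27:06

98826 ÷ 60 = 1647 full seconds, remainder 6 frames.
1647 s = 0 h 27 min 27 s.
Timecode: 00:27:27:06.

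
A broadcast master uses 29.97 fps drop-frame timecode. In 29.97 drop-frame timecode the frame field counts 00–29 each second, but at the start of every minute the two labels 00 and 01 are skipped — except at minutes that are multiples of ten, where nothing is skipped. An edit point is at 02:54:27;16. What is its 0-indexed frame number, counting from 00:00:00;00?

Complete 10-minute blocks: 17, each 17982 frames → 305694.
Remaining 4 whole minutes in the current block: 1800 + 3 × 1798 = 7194 frames.
Within the current minute: 27 × 30 + 16 − 2 = 824 (labels ;00/;01 skipped at this minute). Total = 305694 + 7194 + 824 = 313712.

313712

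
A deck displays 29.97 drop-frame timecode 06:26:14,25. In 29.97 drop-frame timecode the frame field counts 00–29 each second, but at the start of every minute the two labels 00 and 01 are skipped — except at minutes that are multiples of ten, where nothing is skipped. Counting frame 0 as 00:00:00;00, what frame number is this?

694549

As if non-drop at 30 labels/s: (6 × 3600 + 26 × 60 + 14) × 30 + 25 = 695245.
Minute boundaries passed: 386; those not divisible by 10: 386 − 38 = 348; dropped labels = 2 × 348 = 696.
Actual frame index = 695245 − 696 = 694549.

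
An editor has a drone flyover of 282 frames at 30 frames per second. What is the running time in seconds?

9.4 seconds

Running time = 282 / (30) = 9.4 s.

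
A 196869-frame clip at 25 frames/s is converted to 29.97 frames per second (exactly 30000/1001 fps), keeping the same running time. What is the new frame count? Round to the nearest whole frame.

236007 frames

Frames at target rate = 196869 × (30000/1001) / (25) = 236242800/1001 ≈ 236006.793.
Nearest whole frame: 236007.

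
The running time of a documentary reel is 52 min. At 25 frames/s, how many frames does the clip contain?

52 min = 3120 s.
Frames = 3120 × 25 = 78000.

78000 frames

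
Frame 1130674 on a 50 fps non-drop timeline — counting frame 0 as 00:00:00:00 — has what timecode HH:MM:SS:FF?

06:16:53:24

1130674 ÷ 50 = 22613 full seconds, remainder 24 frames.
22613 s = 6 h 16 min 53 s.
Timecode: 06:16:53:24.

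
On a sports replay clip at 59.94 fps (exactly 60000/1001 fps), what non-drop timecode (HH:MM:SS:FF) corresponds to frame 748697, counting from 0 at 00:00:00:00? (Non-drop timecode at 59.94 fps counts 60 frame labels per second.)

03:27:58:17

748697 ÷ 60 = 12478 full seconds, remainder 17 frames.
12478 s = 3 h 27 min 58 s.
Timecode: 03:27:58:17.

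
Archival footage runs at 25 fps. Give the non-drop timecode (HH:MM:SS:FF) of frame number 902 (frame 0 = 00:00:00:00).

902 ÷ 25 = 36 full seconds, remainder 2 frames.
36 s = 0 h 0 min 36 s.
Timecode: 00:00:36:02.

00:00:36:02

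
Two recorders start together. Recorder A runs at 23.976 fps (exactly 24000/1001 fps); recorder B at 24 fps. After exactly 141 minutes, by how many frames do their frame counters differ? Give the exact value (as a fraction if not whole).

141 min = 8460 s.
A emits 24000/1001 × 8460 = 203040000/1001 frames; B emits 24 × 8460 = 203040.
Difference = 203040/1001 frames (≈ 202.8372); B is ahead of A.

203040/1001 frames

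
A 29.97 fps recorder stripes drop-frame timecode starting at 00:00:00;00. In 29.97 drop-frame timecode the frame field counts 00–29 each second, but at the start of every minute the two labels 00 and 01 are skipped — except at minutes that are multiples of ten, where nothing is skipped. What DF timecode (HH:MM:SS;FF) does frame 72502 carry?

00:40:19;04

Ten DF minutes hold 17982 frames, so frame 72502 lies in block 4 (frames 71928–89909) with 574 frames into that block.
The block's first minute is 1800 frames and the rest 1798 each; 574 frames reaches minute 0, so 4 × 18 + 0 × 2 = 72 labels have been skipped so far.
Adding those back, label number 72502 + 72 = 72574 at 30 labels/s is 2419 s + 4 f = 0 h 40 min 19 s frame 4, i.e. 00:40:19;04.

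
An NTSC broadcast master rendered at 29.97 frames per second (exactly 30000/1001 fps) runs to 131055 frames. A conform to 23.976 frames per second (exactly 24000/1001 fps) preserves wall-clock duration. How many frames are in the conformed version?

104844 frames

Target frames = source frames × (target rate / source rate) = 131055 × (24000/1001)/(30000/1001) = 131055 × 4/5 = 104844.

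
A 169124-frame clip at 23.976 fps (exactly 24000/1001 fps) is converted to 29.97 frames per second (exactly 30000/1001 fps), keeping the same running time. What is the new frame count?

211405 frames

Target frames = source frames × (target rate / source rate) = 169124 × (30000/1001)/(24000/1001) = 169124 × 5/4 = 211405.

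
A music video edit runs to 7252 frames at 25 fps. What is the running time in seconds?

Running time = 7252 / (25) = 290.08 s.

290.08 seconds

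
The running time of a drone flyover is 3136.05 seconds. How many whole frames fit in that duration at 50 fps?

Frames = 3136.05 × 50 = 313605/2 ≈ 156802.5000.
Complete frames: 156802.

156802 frames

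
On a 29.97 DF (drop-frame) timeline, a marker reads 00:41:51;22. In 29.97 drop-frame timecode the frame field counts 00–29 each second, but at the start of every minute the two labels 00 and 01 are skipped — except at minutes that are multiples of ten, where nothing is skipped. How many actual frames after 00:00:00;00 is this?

75278

As if non-drop at 30 labels/s: (0 × 3600 + 41 × 60 + 51) × 30 + 22 = 75352.
Minute boundaries passed: 41; those not divisible by 10: 41 − 4 = 37; dropped labels = 2 × 37 = 74.
Actual frame index = 75352 − 74 = 75278.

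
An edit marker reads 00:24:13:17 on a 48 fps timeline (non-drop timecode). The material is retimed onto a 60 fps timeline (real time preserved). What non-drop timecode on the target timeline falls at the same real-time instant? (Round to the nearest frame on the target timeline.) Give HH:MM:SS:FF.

Source frame index: (0×3600 + 24×60 + 13) × 48 + 17 = 69761.
Real time: 69761 / (48) = 69761/48 s.
Target frame: (69761/48) × (60) = 348805/4 ≈ 87201.250 → 87201.
At 60 labels/s: frame 87201 → 00:24:13:21.

00:24:13:21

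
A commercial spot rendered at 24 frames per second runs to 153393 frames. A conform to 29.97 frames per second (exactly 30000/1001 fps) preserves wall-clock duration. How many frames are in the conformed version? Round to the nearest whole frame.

191550 frames

Frames at target rate = 153393 × (30000/1001) / (24) = 191741250/1001 ≈ 191549.700.
Nearest whole frame: 191550.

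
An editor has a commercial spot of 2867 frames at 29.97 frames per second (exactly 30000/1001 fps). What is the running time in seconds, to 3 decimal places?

Running time = 2867 × 1001/30000 = 2869867/30000 s ≈ 95.662 s.

95.662 seconds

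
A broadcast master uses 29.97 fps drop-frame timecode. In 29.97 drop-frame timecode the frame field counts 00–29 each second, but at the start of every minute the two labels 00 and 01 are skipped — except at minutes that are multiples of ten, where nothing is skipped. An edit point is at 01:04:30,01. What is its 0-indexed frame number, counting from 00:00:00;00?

115985

As if non-drop at 30 labels/s: (1 × 3600 + 4 × 60 + 30) × 30 + 1 = 116101.
Minute boundaries passed: 64; those not divisible by 10: 64 − 6 = 58; dropped labels = 2 × 58 = 116.
Actual frame index = 116101 − 116 = 115985.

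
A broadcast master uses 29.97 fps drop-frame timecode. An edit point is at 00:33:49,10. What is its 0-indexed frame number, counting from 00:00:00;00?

60820

Complete 10-minute blocks: 3, each 17982 frames → 53946.
Remaining 3 whole minutes in the current block: 1800 + 2 × 1798 = 5396 frames.
Within the current minute: 49 × 30 + 10 − 2 = 1478 (labels ;00/;01 skipped at this minute). Total = 53946 + 5396 + 1478 = 60820.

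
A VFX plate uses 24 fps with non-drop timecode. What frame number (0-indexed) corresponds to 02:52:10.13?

247933

Total seconds to the label: (2 × 3600 + 52 × 60 + 10) = 10330.
Frame index = 10330 × 24 + 13 = 247933.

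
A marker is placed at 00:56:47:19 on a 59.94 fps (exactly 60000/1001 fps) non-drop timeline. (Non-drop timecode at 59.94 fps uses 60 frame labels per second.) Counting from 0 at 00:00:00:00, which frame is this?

frame 204439

Total seconds to the label: (0 × 3600 + 56 × 60 + 47) = 3407.
Frame index = 3407 × 60 + 19 = 204439.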